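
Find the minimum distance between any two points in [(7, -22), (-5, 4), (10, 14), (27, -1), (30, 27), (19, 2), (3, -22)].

Computing all pairwise distances among 7 points:

d((7, -22), (-5, 4)) = 28.6356
d((7, -22), (10, 14)) = 36.1248
d((7, -22), (27, -1)) = 29.0
d((7, -22), (30, 27)) = 54.1295
d((7, -22), (19, 2)) = 26.8328
d((7, -22), (3, -22)) = 4.0 <-- minimum
d((-5, 4), (10, 14)) = 18.0278
d((-5, 4), (27, -1)) = 32.3883
d((-5, 4), (30, 27)) = 41.8808
d((-5, 4), (19, 2)) = 24.0832
d((-5, 4), (3, -22)) = 27.2029
d((10, 14), (27, -1)) = 22.6716
d((10, 14), (30, 27)) = 23.8537
d((10, 14), (19, 2)) = 15.0
d((10, 14), (3, -22)) = 36.6742
d((27, -1), (30, 27)) = 28.1603
d((27, -1), (19, 2)) = 8.544
d((27, -1), (3, -22)) = 31.8904
d((30, 27), (19, 2)) = 27.313
d((30, 27), (3, -22)) = 55.9464
d((19, 2), (3, -22)) = 28.8444

Closest pair: (7, -22) and (3, -22) with distance 4.0

The closest pair is (7, -22) and (3, -22) with Euclidean distance 4.0. For 7 points, brute-force pairwise comparison is shown above. For large n, the divide-and-conquer algorithm (sort by x, recurse on halves, check the dividing strip) achieves O(n log n).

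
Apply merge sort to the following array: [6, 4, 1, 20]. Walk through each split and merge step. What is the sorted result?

Merge sort trace:

Split: [6, 4, 1, 20] -> [6, 4] and [1, 20]
  Split: [6, 4] -> [6] and [4]
  Merge: [6] + [4] -> [4, 6]
  Split: [1, 20] -> [1] and [20]
  Merge: [1] + [20] -> [1, 20]
Merge: [4, 6] + [1, 20] -> [1, 4, 6, 20]

Final sorted array: [1, 4, 6, 20]

The merge sort proceeds by recursively splitting the array and merging sorted halves.
After all merges, the sorted array is [1, 4, 6, 20].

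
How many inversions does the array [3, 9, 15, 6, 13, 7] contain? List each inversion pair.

Finding inversions in [3, 9, 15, 6, 13, 7]:

(1, 3): arr[1]=9 > arr[3]=6
(1, 5): arr[1]=9 > arr[5]=7
(2, 3): arr[2]=15 > arr[3]=6
(2, 4): arr[2]=15 > arr[4]=13
(2, 5): arr[2]=15 > arr[5]=7
(4, 5): arr[4]=13 > arr[5]=7

Total inversions: 6

The array has 6 inversion(s): (1,3), (1,5), (2,3), (2,4), (2,5), (4,5). Each pair (i,j) satisfies i < j and arr[i] > arr[j].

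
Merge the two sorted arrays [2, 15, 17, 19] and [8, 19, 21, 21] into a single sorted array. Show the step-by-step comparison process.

Merging process:

Compare 2 vs 8: take 2 from left. Merged: [2]
Compare 15 vs 8: take 8 from right. Merged: [2, 8]
Compare 15 vs 19: take 15 from left. Merged: [2, 8, 15]
Compare 17 vs 19: take 17 from left. Merged: [2, 8, 15, 17]
Compare 19 vs 19: take 19 from left. Merged: [2, 8, 15, 17, 19]
Append remaining from right: [19, 21, 21]. Merged: [2, 8, 15, 17, 19, 19, 21, 21]

Final merged array: [2, 8, 15, 17, 19, 19, 21, 21]
Total comparisons: 5

The merged array is [2, 8, 15, 17, 19, 19, 21, 21], requiring 5 comparisons. The merge step runs in O(n) time where n is the total number of elements.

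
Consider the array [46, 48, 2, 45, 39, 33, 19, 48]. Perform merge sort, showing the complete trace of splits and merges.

Merge sort trace:

Split: [46, 48, 2, 45, 39, 33, 19, 48] -> [46, 48, 2, 45] and [39, 33, 19, 48]
  Split: [46, 48, 2, 45] -> [46, 48] and [2, 45]
    Split: [46, 48] -> [46] and [48]
    Merge: [46] + [48] -> [46, 48]
    Split: [2, 45] -> [2] and [45]
    Merge: [2] + [45] -> [2, 45]
  Merge: [46, 48] + [2, 45] -> [2, 45, 46, 48]
  Split: [39, 33, 19, 48] -> [39, 33] and [19, 48]
    Split: [39, 33] -> [39] and [33]
    Merge: [39] + [33] -> [33, 39]
    Split: [19, 48] -> [19] and [48]
    Merge: [19] + [48] -> [19, 48]
  Merge: [33, 39] + [19, 48] -> [19, 33, 39, 48]
Merge: [2, 45, 46, 48] + [19, 33, 39, 48] -> [2, 19, 33, 39, 45, 46, 48, 48]

Final sorted array: [2, 19, 33, 39, 45, 46, 48, 48]

The merge sort proceeds by recursively splitting the array and merging sorted halves.
After all merges, the sorted array is [2, 19, 33, 39, 45, 46, 48, 48].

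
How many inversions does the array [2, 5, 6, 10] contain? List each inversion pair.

Finding inversions in [2, 5, 6, 10]:


Total inversions: 0

The array has 0 inversions. It is already sorted.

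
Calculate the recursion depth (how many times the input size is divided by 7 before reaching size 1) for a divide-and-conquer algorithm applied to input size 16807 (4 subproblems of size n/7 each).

For divide and conquer with division factor 7:

Problem sizes at each level:
Level 0: 16807
Level 1: 2401
Level 2: 343
Level 3: 49
Level 4: 7
Level 5: 1

The root is level 0 and the size-1 base case is level 5 (the tree spans levels 0 through 5, i.e. 6 levels counting the root), so the depth is the number of divisions: log_7(16807) = 5

The recursion tree depth is log_7(16807) = 5. At each level, the problem size is divided by 7, so it takes 5 divisions to reduce to a base case of size 1. The algorithm makes 4 recursive calls at each level.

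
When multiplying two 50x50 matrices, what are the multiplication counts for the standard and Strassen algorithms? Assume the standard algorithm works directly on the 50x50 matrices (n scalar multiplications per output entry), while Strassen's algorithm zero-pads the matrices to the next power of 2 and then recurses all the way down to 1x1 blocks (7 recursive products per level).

Matrix multiplication for 50x50 matrices:

Strassen's algorithm requires power-of-2 dimensions. Pad 50x50 to 64x64 (next power of 2).

Standard algorithm: 50^3 = 125000 multiplications
Strassen's algorithm: 7^(log2(64)) = 7^6 = 117649 multiplications
Savings: 125000 - 117649 = 7351 multiplications

Standard: 125000 multiplications (50^3). Strassen: 117649 multiplications (7^6, after padding to 64x64). Strassen reduces 8 recursive multiplications to 7 at each level.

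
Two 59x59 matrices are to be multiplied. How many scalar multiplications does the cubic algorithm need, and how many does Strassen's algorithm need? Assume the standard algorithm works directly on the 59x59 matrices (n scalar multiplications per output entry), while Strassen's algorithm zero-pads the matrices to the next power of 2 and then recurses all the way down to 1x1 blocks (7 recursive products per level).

Matrix multiplication for 59x59 matrices:

Strassen's algorithm requires power-of-2 dimensions. Pad 59x59 to 64x64 (next power of 2).

Standard algorithm: 59^3 = 205379 multiplications
Strassen's algorithm: 7^(log2(64)) = 7^6 = 117649 multiplications
Savings: 205379 - 117649 = 87730 multiplications

Standard: 205379 multiplications (59^3). Strassen: 117649 multiplications (7^6, after padding to 64x64). Strassen reduces 8 recursive multiplications to 7 at each level.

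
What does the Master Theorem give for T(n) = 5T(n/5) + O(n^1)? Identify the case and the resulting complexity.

Master Theorem for T(n) = 5T(n/5) + O(n^1):

a = 5, b = 5, c = 1
log_b(a) = log_5(5) = 1.0000

Case 2: c = 1 = log_5(5) = 1.0000
T(n) = O(n^1 log n) = O(n log n)

For T(n) = 5T(n/5) + O(n^1): log_5(5) = 1.0000. This is Case 2 of the Master Theorem (c = log_b(a), equal work at all levels), giving O(n log n).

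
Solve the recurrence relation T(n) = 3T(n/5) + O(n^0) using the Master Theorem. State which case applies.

Master Theorem for T(n) = 3T(n/5) + O(n^0):

a = 3, b = 5, c = 0
log_b(a) = log_5(3) = 0.6826

Case 1: c = 0 < log_5(3) = 0.6826
T(n) = O(n^(log_5 3))

For T(n) = 3T(n/5) + O(n^0): log_5(3) = 0.6826. This is Case 1 of the Master Theorem (c < log_b(a), work dominated by leaves), giving O(n^(log_5 3)).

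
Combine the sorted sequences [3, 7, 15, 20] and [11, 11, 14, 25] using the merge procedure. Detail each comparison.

Merging process:

Compare 3 vs 11: take 3 from left. Merged: [3]
Compare 7 vs 11: take 7 from left. Merged: [3, 7]
Compare 15 vs 11: take 11 from right. Merged: [3, 7, 11]
Compare 15 vs 11: take 11 from right. Merged: [3, 7, 11, 11]
Compare 15 vs 14: take 14 from right. Merged: [3, 7, 11, 11, 14]
Compare 15 vs 25: take 15 from left. Merged: [3, 7, 11, 11, 14, 15]
Compare 20 vs 25: take 20 from left. Merged: [3, 7, 11, 11, 14, 15, 20]
Append remaining from right: [25]. Merged: [3, 7, 11, 11, 14, 15, 20, 25]

Final merged array: [3, 7, 11, 11, 14, 15, 20, 25]
Total comparisons: 7

The merged array is [3, 7, 11, 11, 14, 15, 20, 25], requiring 7 comparisons. The merge step runs in O(n) time where n is the total number of elements.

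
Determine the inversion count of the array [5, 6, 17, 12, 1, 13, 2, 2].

Finding inversions in [5, 6, 17, 12, 1, 13, 2, 2]:

(0, 4): arr[0]=5 > arr[4]=1
(0, 6): arr[0]=5 > arr[6]=2
(0, 7): arr[0]=5 > arr[7]=2
(1, 4): arr[1]=6 > arr[4]=1
(1, 6): arr[1]=6 > arr[6]=2
(1, 7): arr[1]=6 > arr[7]=2
(2, 3): arr[2]=17 > arr[3]=12
(2, 4): arr[2]=17 > arr[4]=1
(2, 5): arr[2]=17 > arr[5]=13
(2, 6): arr[2]=17 > arr[6]=2
(2, 7): arr[2]=17 > arr[7]=2
(3, 4): arr[3]=12 > arr[4]=1
(3, 6): arr[3]=12 > arr[6]=2
(3, 7): arr[3]=12 > arr[7]=2
(5, 6): arr[5]=13 > arr[6]=2
(5, 7): arr[5]=13 > arr[7]=2

Total inversions: 16

The array has 16 inversion(s): (0,4), (0,6), (0,7), (1,4), (1,6), (1,7), (2,3), (2,4), (2,5), (2,6), (2,7), (3,4), (3,6), (3,7), (5,6), (5,7). Each pair (i,j) satisfies i < j and arr[i] > arr[j].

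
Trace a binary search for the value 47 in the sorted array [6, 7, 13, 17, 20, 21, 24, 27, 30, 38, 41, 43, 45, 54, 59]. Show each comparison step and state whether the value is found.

Binary search for 47 in [6, 7, 13, 17, 20, 21, 24, 27, 30, 38, 41, 43, 45, 54, 59]:

lo=0, hi=14, mid=7, arr[mid]=27 -> 27 < 47, search right half
lo=8, hi=14, mid=11, arr[mid]=43 -> 43 < 47, search right half
lo=12, hi=14, mid=13, arr[mid]=54 -> 54 > 47, search left half
lo=12, hi=12, mid=12, arr[mid]=45 -> 45 < 47, search right half
lo=13 > hi=12, target 47 not found

Binary search determines that 47 is not in the array after 4 comparisons. The search space was exhausted without finding the target.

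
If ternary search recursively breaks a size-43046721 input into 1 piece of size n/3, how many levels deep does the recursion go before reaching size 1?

For divide and conquer with division factor 3:

Problem sizes at each level:
Level 0: 43046721
Level 1: 14348907
Level 2: 4782969
Level 3: 1594323
Level 4: 531441
Level 5: 177147
Level 6: 59049
Level 7: 19683
Level 8: 6561
Level 9: 2187
Level 10: 729
Level 11: 243
Level 12: 81
Level 13: 27
Level 14: 9
Level 15: 3
Level 16: 1

The root is level 0 and the size-1 base case is level 16 (the tree spans levels 0 through 16, i.e. 17 levels counting the root), so the depth is the number of divisions: log_3(43046721) = 16

The recursion tree depth is log_3(43046721) = 16. At each level, the problem size is divided by 3, so it takes 16 divisions to reduce to a base case of size 1. The algorithm makes 1 recursive call at each level.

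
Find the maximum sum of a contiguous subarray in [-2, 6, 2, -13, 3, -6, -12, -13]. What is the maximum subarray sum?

Using Kadane's algorithm on [-2, 6, 2, -13, 3, -6, -12, -13]:

Scanning through the array:
Position 1 (value 6): max_ending_here = 6, max_so_far = 6
Position 2 (value 2): max_ending_here = 8, max_so_far = 8
Position 3 (value -13): max_ending_here = -5, max_so_far = 8
Position 4 (value 3): max_ending_here = 3, max_so_far = 8
Position 5 (value -6): max_ending_here = -3, max_so_far = 8
Position 6 (value -12): max_ending_here = -12, max_so_far = 8
Position 7 (value -13): max_ending_here = -13, max_so_far = 8

Maximum subarray: [6, 2]
Maximum sum: 8

The maximum subarray is [6, 2] with sum 8. This subarray runs from index 1 to index 2.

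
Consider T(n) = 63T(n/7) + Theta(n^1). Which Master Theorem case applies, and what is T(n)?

Master Theorem for T(n) = 63T(n/7) + O(n^1):

a = 63, b = 7, c = 1
log_b(a) = log_7(63) = 2.1292

Case 1: c = 1 < log_7(63) = 2.1292
T(n) = O(n^(log_7 63))

For T(n) = 63T(n/7) + O(n^1): log_7(63) = 2.1292. This is Case 1 of the Master Theorem (c < log_b(a), work dominated by leaves), giving O(n^(log_7 63)).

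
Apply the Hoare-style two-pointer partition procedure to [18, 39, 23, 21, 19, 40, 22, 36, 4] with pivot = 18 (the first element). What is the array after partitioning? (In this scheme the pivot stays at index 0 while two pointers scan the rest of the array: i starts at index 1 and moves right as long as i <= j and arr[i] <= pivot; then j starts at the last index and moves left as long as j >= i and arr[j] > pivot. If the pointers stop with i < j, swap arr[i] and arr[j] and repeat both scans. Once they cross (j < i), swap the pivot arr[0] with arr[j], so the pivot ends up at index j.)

Hoare-style two-pointer partition with pivot = 18:

Initial array: [18, 39, 23, 21, 19, 40, 22, 36, 4]

Pointers start at i = 1, j = 8.
i stops at index 1 (arr[1]=39 > 18), j stops at index 8 (arr[8]=4 <= 18): swap arr[1] and arr[8], array becomes [18, 4, 23, 21, 19, 40, 22, 36, 39]
i ends at 2, j ends at 1: the pointers have crossed (j < i), so scanning stops.

Swap pivot arr[0] with arr[1] to place pivot at position 1: [4, 18, 23, 21, 19, 40, 22, 36, 39]
Pivot position: 1

After partitioning with pivot 18, the array becomes [4, 18, 23, 21, 19, 40, 22, 36, 39]. The pivot is placed at index 1. All elements to the left of the pivot are <= 18, and all elements to the right are > 18.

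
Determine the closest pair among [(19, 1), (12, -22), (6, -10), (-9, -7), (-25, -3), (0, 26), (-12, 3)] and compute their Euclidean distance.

Computing all pairwise distances among 7 points:

d((19, 1), (12, -22)) = 24.0416
d((19, 1), (6, -10)) = 17.0294
d((19, 1), (-9, -7)) = 29.1204
d((19, 1), (-25, -3)) = 44.1814
d((19, 1), (0, 26)) = 31.4006
d((19, 1), (-12, 3)) = 31.0644
d((12, -22), (6, -10)) = 13.4164
d((12, -22), (-9, -7)) = 25.807
d((12, -22), (-25, -3)) = 41.5933
d((12, -22), (0, 26)) = 49.4773
d((12, -22), (-12, 3)) = 34.6554
d((6, -10), (-9, -7)) = 15.2971
d((6, -10), (-25, -3)) = 31.7805
d((6, -10), (0, 26)) = 36.4966
d((6, -10), (-12, 3)) = 22.2036
d((-9, -7), (-25, -3)) = 16.4924
d((-9, -7), (0, 26)) = 34.2053
d((-9, -7), (-12, 3)) = 10.4403 <-- minimum
d((-25, -3), (0, 26)) = 38.2884
d((-25, -3), (-12, 3)) = 14.3178
d((0, 26), (-12, 3)) = 25.9422

Closest pair: (-9, -7) and (-12, 3) with distance 10.4403

The closest pair is (-9, -7) and (-12, 3) with Euclidean distance 10.4403. For 7 points, brute-force pairwise comparison is shown above. For large n, the divide-and-conquer algorithm (sort by x, recurse on halves, check the dividing strip) achieves O(n log n).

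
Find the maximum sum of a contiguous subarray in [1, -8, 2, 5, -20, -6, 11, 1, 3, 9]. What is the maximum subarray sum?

Using Kadane's algorithm on [1, -8, 2, 5, -20, -6, 11, 1, 3, 9]:

Scanning through the array:
Position 1 (value -8): max_ending_here = -7, max_so_far = 1
Position 2 (value 2): max_ending_here = 2, max_so_far = 2
Position 3 (value 5): max_ending_here = 7, max_so_far = 7
Position 4 (value -20): max_ending_here = -13, max_so_far = 7
Position 5 (value -6): max_ending_here = -6, max_so_far = 7
Position 6 (value 11): max_ending_here = 11, max_so_far = 11
Position 7 (value 1): max_ending_here = 12, max_so_far = 12
Position 8 (value 3): max_ending_here = 15, max_so_far = 15
Position 9 (value 9): max_ending_here = 24, max_so_far = 24

Maximum subarray: [11, 1, 3, 9]
Maximum sum: 24

The maximum subarray is [11, 1, 3, 9] with sum 24. This subarray runs from index 6 to index 9.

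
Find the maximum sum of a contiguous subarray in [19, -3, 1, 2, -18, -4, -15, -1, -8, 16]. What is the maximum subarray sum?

Using Kadane's algorithm on [19, -3, 1, 2, -18, -4, -15, -1, -8, 16]:

Scanning through the array:
Position 1 (value -3): max_ending_here = 16, max_so_far = 19
Position 2 (value 1): max_ending_here = 17, max_so_far = 19
Position 3 (value 2): max_ending_here = 19, max_so_far = 19
Position 4 (value -18): max_ending_here = 1, max_so_far = 19
Position 5 (value -4): max_ending_here = -3, max_so_far = 19
Position 6 (value -15): max_ending_here = -15, max_so_far = 19
Position 7 (value -1): max_ending_here = -1, max_so_far = 19
Position 8 (value -8): max_ending_here = -8, max_so_far = 19
Position 9 (value 16): max_ending_here = 16, max_so_far = 19

Maximum subarray: [19]
Maximum sum: 19

The maximum subarray is [19] with sum 19. This subarray runs from index 0 to index 0.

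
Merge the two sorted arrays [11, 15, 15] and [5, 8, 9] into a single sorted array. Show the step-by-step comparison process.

Merging process:

Compare 11 vs 5: take 5 from right. Merged: [5]
Compare 11 vs 8: take 8 from right. Merged: [5, 8]
Compare 11 vs 9: take 9 from right. Merged: [5, 8, 9]
Append remaining from left: [11, 15, 15]. Merged: [5, 8, 9, 11, 15, 15]

Final merged array: [5, 8, 9, 11, 15, 15]
Total comparisons: 3

The merged array is [5, 8, 9, 11, 15, 15], requiring 3 comparisons. The merge step runs in O(n) time where n is the total number of elements.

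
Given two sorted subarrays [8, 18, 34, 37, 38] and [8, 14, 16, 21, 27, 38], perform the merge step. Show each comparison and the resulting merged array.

Merging process:

Compare 8 vs 8: take 8 from left. Merged: [8]
Compare 18 vs 8: take 8 from right. Merged: [8, 8]
Compare 18 vs 14: take 14 from right. Merged: [8, 8, 14]
Compare 18 vs 16: take 16 from right. Merged: [8, 8, 14, 16]
Compare 18 vs 21: take 18 from left. Merged: [8, 8, 14, 16, 18]
Compare 34 vs 21: take 21 from right. Merged: [8, 8, 14, 16, 18, 21]
Compare 34 vs 27: take 27 from right. Merged: [8, 8, 14, 16, 18, 21, 27]
Compare 34 vs 38: take 34 from left. Merged: [8, 8, 14, 16, 18, 21, 27, 34]
Compare 37 vs 38: take 37 from left. Merged: [8, 8, 14, 16, 18, 21, 27, 34, 37]
Compare 38 vs 38: take 38 from left. Merged: [8, 8, 14, 16, 18, 21, 27, 34, 37, 38]
Append remaining from right: [38]. Merged: [8, 8, 14, 16, 18, 21, 27, 34, 37, 38, 38]

Final merged array: [8, 8, 14, 16, 18, 21, 27, 34, 37, 38, 38]
Total comparisons: 10

The merged array is [8, 8, 14, 16, 18, 21, 27, 34, 37, 38, 38], requiring 10 comparisons. The merge step runs in O(n) time where n is the total number of elements.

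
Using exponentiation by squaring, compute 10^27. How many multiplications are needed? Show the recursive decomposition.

Computing 10^27 by squaring (build up from 10^1; each line after the first costs one multiplication):

10^1 = 10
10^2 = (10^1)^2 = 10^2 = 100
10^3 = 10 * 10^2 = 10 * 100 = 1000
10^6 = (10^3)^2 = 1000^2 = 1000000
10^12 = (10^6)^2 = 1000000^2 = 1000000000000
10^13 = 10 * 10^12 = 10 * 1000000000000 = 10000000000000
10^26 = (10^13)^2 = 10000000000000^2 = 100000000000000000000000000
10^27 = 10 * 10^26 = 10 * 100000000000000000000000000 = 1000000000000000000000000000

Result: 1000000000000000000000000000
Multiplications needed: 7 (7 lines after 10^1)

10^27 = 1000000000000000000000000000. Using exponentiation by squaring, this requires 7 multiplications. The key idea: if the exponent is even, square the half-power; if odd, multiply by the base once.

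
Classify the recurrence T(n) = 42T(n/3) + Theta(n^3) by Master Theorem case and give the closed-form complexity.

Master Theorem for T(n) = 42T(n/3) + O(n^3):

a = 42, b = 3, c = 3
log_b(a) = log_3(42) = 3.4022

Case 1: c = 3 < log_3(42) = 3.4022
T(n) = O(n^(log_3 42))

For T(n) = 42T(n/3) + O(n^3): log_3(42) = 3.4022. This is Case 1 of the Master Theorem (c < log_b(a), work dominated by leaves), giving O(n^(log_3 42)).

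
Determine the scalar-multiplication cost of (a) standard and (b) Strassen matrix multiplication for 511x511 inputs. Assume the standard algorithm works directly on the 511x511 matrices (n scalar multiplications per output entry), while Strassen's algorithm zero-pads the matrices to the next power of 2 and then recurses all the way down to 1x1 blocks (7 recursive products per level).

Matrix multiplication for 511x511 matrices:

Strassen's algorithm requires power-of-2 dimensions. Pad 511x511 to 512x512 (next power of 2).

Standard algorithm: 511^3 = 133432831 multiplications
Strassen's algorithm: 7^(log2(512)) = 7^9 = 40353607 multiplications
Savings: 133432831 - 40353607 = 93079224 multiplications

Standard: 133432831 multiplications (511^3). Strassen: 40353607 multiplications (7^9, after padding to 512x512). Strassen reduces 8 recursive multiplications to 7 at each level.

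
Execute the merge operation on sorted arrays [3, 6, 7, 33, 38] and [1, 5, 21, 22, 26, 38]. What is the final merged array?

Merging process:

Compare 3 vs 1: take 1 from right. Merged: [1]
Compare 3 vs 5: take 3 from left. Merged: [1, 3]
Compare 6 vs 5: take 5 from right. Merged: [1, 3, 5]
Compare 6 vs 21: take 6 from left. Merged: [1, 3, 5, 6]
Compare 7 vs 21: take 7 from left. Merged: [1, 3, 5, 6, 7]
Compare 33 vs 21: take 21 from right. Merged: [1, 3, 5, 6, 7, 21]
Compare 33 vs 22: take 22 from right. Merged: [1, 3, 5, 6, 7, 21, 22]
Compare 33 vs 26: take 26 from right. Merged: [1, 3, 5, 6, 7, 21, 22, 26]
Compare 33 vs 38: take 33 from left. Merged: [1, 3, 5, 6, 7, 21, 22, 26, 33]
Compare 38 vs 38: take 38 from left. Merged: [1, 3, 5, 6, 7, 21, 22, 26, 33, 38]
Append remaining from right: [38]. Merged: [1, 3, 5, 6, 7, 21, 22, 26, 33, 38, 38]

Final merged array: [1, 3, 5, 6, 7, 21, 22, 26, 33, 38, 38]
Total comparisons: 10

The merged array is [1, 3, 5, 6, 7, 21, 22, 26, 33, 38, 38], requiring 10 comparisons. The merge step runs in O(n) time where n is the total number of elements.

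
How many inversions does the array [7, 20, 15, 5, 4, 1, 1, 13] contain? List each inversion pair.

Finding inversions in [7, 20, 15, 5, 4, 1, 1, 13]:

(0, 3): arr[0]=7 > arr[3]=5
(0, 4): arr[0]=7 > arr[4]=4
(0, 5): arr[0]=7 > arr[5]=1
(0, 6): arr[0]=7 > arr[6]=1
(1, 2): arr[1]=20 > arr[2]=15
(1, 3): arr[1]=20 > arr[3]=5
(1, 4): arr[1]=20 > arr[4]=4
(1, 5): arr[1]=20 > arr[5]=1
(1, 6): arr[1]=20 > arr[6]=1
(1, 7): arr[1]=20 > arr[7]=13
(2, 3): arr[2]=15 > arr[3]=5
(2, 4): arr[2]=15 > arr[4]=4
(2, 5): arr[2]=15 > arr[5]=1
(2, 6): arr[2]=15 > arr[6]=1
(2, 7): arr[2]=15 > arr[7]=13
(3, 4): arr[3]=5 > arr[4]=4
(3, 5): arr[3]=5 > arr[5]=1
(3, 6): arr[3]=5 > arr[6]=1
(4, 5): arr[4]=4 > arr[5]=1
(4, 6): arr[4]=4 > arr[6]=1

Total inversions: 20

The array has 20 inversion(s): (0,3), (0,4), (0,5), (0,6), (1,2), (1,3), (1,4), (1,5), (1,6), (1,7), (2,3), (2,4), (2,5), (2,6), (2,7), (3,4), (3,5), (3,6), (4,5), (4,6). Each pair (i,j) satisfies i < j and arr[i] > arr[j].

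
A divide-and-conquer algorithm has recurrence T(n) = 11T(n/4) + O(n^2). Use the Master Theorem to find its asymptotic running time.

Master Theorem for T(n) = 11T(n/4) + O(n^2):

a = 11, b = 4, c = 2
log_b(a) = log_4(11) = 1.7297

Case 3: c = 2 > log_4(11) = 1.7297
T(n) = O(n^2) = O(n^2)

For T(n) = 11T(n/4) + O(n^2): log_4(11) = 1.7297. This is Case 3 of the Master Theorem (c > log_b(a), work dominated by root), giving O(n^2).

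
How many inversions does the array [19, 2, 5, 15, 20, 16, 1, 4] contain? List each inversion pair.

Finding inversions in [19, 2, 5, 15, 20, 16, 1, 4]:

(0, 1): arr[0]=19 > arr[1]=2
(0, 2): arr[0]=19 > arr[2]=5
(0, 3): arr[0]=19 > arr[3]=15
(0, 5): arr[0]=19 > arr[5]=16
(0, 6): arr[0]=19 > arr[6]=1
(0, 7): arr[0]=19 > arr[7]=4
(1, 6): arr[1]=2 > arr[6]=1
(2, 6): arr[2]=5 > arr[6]=1
(2, 7): arr[2]=5 > arr[7]=4
(3, 6): arr[3]=15 > arr[6]=1
(3, 7): arr[3]=15 > arr[7]=4
(4, 5): arr[4]=20 > arr[5]=16
(4, 6): arr[4]=20 > arr[6]=1
(4, 7): arr[4]=20 > arr[7]=4
(5, 6): arr[5]=16 > arr[6]=1
(5, 7): arr[5]=16 > arr[7]=4

Total inversions: 16

The array has 16 inversion(s): (0,1), (0,2), (0,3), (0,5), (0,6), (0,7), (1,6), (2,6), (2,7), (3,6), (3,7), (4,5), (4,6), (4,7), (5,6), (5,7). Each pair (i,j) satisfies i < j and arr[i] > arr[j].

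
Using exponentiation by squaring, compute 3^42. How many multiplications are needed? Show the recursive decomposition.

Computing 3^42 by squaring (build up from 3^1; each line after the first costs one multiplication):

3^1 = 3
3^2 = (3^1)^2 = 3^2 = 9
3^4 = (3^2)^2 = 9^2 = 81
3^5 = 3 * 3^4 = 3 * 81 = 243
3^10 = (3^5)^2 = 243^2 = 59049
3^20 = (3^10)^2 = 59049^2 = 3486784401
3^21 = 3 * 3^20 = 3 * 3486784401 = 10460353203
3^42 = (3^21)^2 = 10460353203^2 = 109418989131512359209

Result: 109418989131512359209
Multiplications needed: 7 (7 lines after 3^1)

3^42 = 109418989131512359209. Using exponentiation by squaring, this requires 7 multiplications. The key idea: if the exponent is even, square the half-power; if odd, multiply by the base once.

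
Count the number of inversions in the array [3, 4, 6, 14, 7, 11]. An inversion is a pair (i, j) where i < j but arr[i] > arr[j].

Finding inversions in [3, 4, 6, 14, 7, 11]:

(3, 4): arr[3]=14 > arr[4]=7
(3, 5): arr[3]=14 > arr[5]=11

Total inversions: 2

The array has 2 inversion(s): (3,4), (3,5). Each pair (i,j) satisfies i < j and arr[i] > arr[j].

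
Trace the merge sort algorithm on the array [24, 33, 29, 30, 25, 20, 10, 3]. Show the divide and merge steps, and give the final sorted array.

Merge sort trace:

Split: [24, 33, 29, 30, 25, 20, 10, 3] -> [24, 33, 29, 30] and [25, 20, 10, 3]
  Split: [24, 33, 29, 30] -> [24, 33] and [29, 30]
    Split: [24, 33] -> [24] and [33]
    Merge: [24] + [33] -> [24, 33]
    Split: [29, 30] -> [29] and [30]
    Merge: [29] + [30] -> [29, 30]
  Merge: [24, 33] + [29, 30] -> [24, 29, 30, 33]
  Split: [25, 20, 10, 3] -> [25, 20] and [10, 3]
    Split: [25, 20] -> [25] and [20]
    Merge: [25] + [20] -> [20, 25]
    Split: [10, 3] -> [10] and [3]
    Merge: [10] + [3] -> [3, 10]
  Merge: [20, 25] + [3, 10] -> [3, 10, 20, 25]
Merge: [24, 29, 30, 33] + [3, 10, 20, 25] -> [3, 10, 20, 24, 25, 29, 30, 33]

Final sorted array: [3, 10, 20, 24, 25, 29, 30, 33]

The merge sort proceeds by recursively splitting the array and merging sorted halves.
After all merges, the sorted array is [3, 10, 20, 24, 25, 29, 30, 33].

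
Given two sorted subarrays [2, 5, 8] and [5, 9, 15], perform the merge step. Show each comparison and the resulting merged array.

Merging process:

Compare 2 vs 5: take 2 from left. Merged: [2]
Compare 5 vs 5: take 5 from left. Merged: [2, 5]
Compare 8 vs 5: take 5 from right. Merged: [2, 5, 5]
Compare 8 vs 9: take 8 from left. Merged: [2, 5, 5, 8]
Append remaining from right: [9, 15]. Merged: [2, 5, 5, 8, 9, 15]

Final merged array: [2, 5, 5, 8, 9, 15]
Total comparisons: 4

The merged array is [2, 5, 5, 8, 9, 15], requiring 4 comparisons. The merge step runs in O(n) time where n is the total number of elements.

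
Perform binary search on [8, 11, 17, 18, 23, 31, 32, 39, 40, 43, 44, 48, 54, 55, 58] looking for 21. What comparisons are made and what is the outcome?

Binary search for 21 in [8, 11, 17, 18, 23, 31, 32, 39, 40, 43, 44, 48, 54, 55, 58]:

lo=0, hi=14, mid=7, arr[mid]=39 -> 39 > 21, search left half
lo=0, hi=6, mid=3, arr[mid]=18 -> 18 < 21, search right half
lo=4, hi=6, mid=5, arr[mid]=31 -> 31 > 21, search left half
lo=4, hi=4, mid=4, arr[mid]=23 -> 23 > 21, search left half
lo=4 > hi=3, target 21 not found

Binary search determines that 21 is not in the array after 4 comparisons. The search space was exhausted without finding the target.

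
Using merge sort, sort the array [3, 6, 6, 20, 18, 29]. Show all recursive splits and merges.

Merge sort trace:

Split: [3, 6, 6, 20, 18, 29] -> [3, 6, 6] and [20, 18, 29]
  Split: [3, 6, 6] -> [3] and [6, 6]
    Split: [6, 6] -> [6] and [6]
    Merge: [6] + [6] -> [6, 6]
  Merge: [3] + [6, 6] -> [3, 6, 6]
  Split: [20, 18, 29] -> [20] and [18, 29]
    Split: [18, 29] -> [18] and [29]
    Merge: [18] + [29] -> [18, 29]
  Merge: [20] + [18, 29] -> [18, 20, 29]
Merge: [3, 6, 6] + [18, 20, 29] -> [3, 6, 6, 18, 20, 29]

Final sorted array: [3, 6, 6, 18, 20, 29]

The merge sort proceeds by recursively splitting the array and merging sorted halves.
After all merges, the sorted array is [3, 6, 6, 18, 20, 29].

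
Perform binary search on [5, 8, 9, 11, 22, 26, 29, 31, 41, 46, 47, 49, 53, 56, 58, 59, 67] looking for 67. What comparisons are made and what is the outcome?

Binary search for 67 in [5, 8, 9, 11, 22, 26, 29, 31, 41, 46, 47, 49, 53, 56, 58, 59, 67]:

lo=0, hi=16, mid=8, arr[mid]=41 -> 41 < 67, search right half
lo=9, hi=16, mid=12, arr[mid]=53 -> 53 < 67, search right half
lo=13, hi=16, mid=14, arr[mid]=58 -> 58 < 67, search right half
lo=15, hi=16, mid=15, arr[mid]=59 -> 59 < 67, search right half
lo=16, hi=16, mid=16, arr[mid]=67 -> Found target at index 16!

Binary search finds 67 at index 16 after 5 comparisons. The search repeatedly halves the search space by comparing with the middle element.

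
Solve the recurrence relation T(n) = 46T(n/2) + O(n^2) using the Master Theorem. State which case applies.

Master Theorem for T(n) = 46T(n/2) + O(n^2):

a = 46, b = 2, c = 2
log_b(a) = log_2(46) = 5.5236

Case 1: c = 2 < log_2(46) = 5.5236
T(n) = O(n^(log_2 46))

For T(n) = 46T(n/2) + O(n^2): log_2(46) = 5.5236. This is Case 1 of the Master Theorem (c < log_b(a), work dominated by leaves), giving O(n^(log_2 46)).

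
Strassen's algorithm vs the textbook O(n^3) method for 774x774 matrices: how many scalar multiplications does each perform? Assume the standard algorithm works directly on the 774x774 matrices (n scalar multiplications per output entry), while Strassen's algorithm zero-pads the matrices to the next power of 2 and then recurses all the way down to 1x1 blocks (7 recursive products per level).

Matrix multiplication for 774x774 matrices:

Strassen's algorithm requires power-of-2 dimensions. Pad 774x774 to 1024x1024 (next power of 2).

Standard algorithm: 774^3 = 463684824 multiplications
Strassen's algorithm: 7^(log2(1024)) = 7^10 = 282475249 multiplications
Savings: 463684824 - 282475249 = 181209575 multiplications

Standard: 463684824 multiplications (774^3). Strassen: 282475249 multiplications (7^10, after padding to 1024x1024). Strassen reduces 8 recursive multiplications to 7 at each level.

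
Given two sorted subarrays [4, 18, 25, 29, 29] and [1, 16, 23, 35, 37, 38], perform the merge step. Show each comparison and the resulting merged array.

Merging process:

Compare 4 vs 1: take 1 from right. Merged: [1]
Compare 4 vs 16: take 4 from left. Merged: [1, 4]
Compare 18 vs 16: take 16 from right. Merged: [1, 4, 16]
Compare 18 vs 23: take 18 from left. Merged: [1, 4, 16, 18]
Compare 25 vs 23: take 23 from right. Merged: [1, 4, 16, 18, 23]
Compare 25 vs 35: take 25 from left. Merged: [1, 4, 16, 18, 23, 25]
Compare 29 vs 35: take 29 from left. Merged: [1, 4, 16, 18, 23, 25, 29]
Compare 29 vs 35: take 29 from left. Merged: [1, 4, 16, 18, 23, 25, 29, 29]
Append remaining from right: [35, 37, 38]. Merged: [1, 4, 16, 18, 23, 25, 29, 29, 35, 37, 38]

Final merged array: [1, 4, 16, 18, 23, 25, 29, 29, 35, 37, 38]
Total comparisons: 8

The merged array is [1, 4, 16, 18, 23, 25, 29, 29, 35, 37, 38], requiring 8 comparisons. The merge step runs in O(n) time where n is the total number of elements.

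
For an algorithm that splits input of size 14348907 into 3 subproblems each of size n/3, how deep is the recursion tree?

For divide and conquer with division factor 3:

Problem sizes at each level:
Level 0: 14348907
Level 1: 4782969
Level 2: 1594323
Level 3: 531441
Level 4: 177147
Level 5: 59049
Level 6: 19683
Level 7: 6561
Level 8: 2187
Level 9: 729
Level 10: 243
Level 11: 81
Level 12: 27
Level 13: 9
Level 14: 3
Level 15: 1

The root is level 0 and the size-1 base case is level 15 (the tree spans levels 0 through 15, i.e. 16 levels counting the root), so the depth is the number of divisions: log_3(14348907) = 15

The recursion tree depth is log_3(14348907) = 15. At each level, the problem size is divided by 3, so it takes 15 divisions to reduce to a base case of size 1. The algorithm makes 3 recursive calls at each level.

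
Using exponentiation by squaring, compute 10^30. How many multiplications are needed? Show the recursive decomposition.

Computing 10^30 by squaring (build up from 10^1; each line after the first costs one multiplication):

10^1 = 10
10^2 = (10^1)^2 = 10^2 = 100
10^3 = 10 * 10^2 = 10 * 100 = 1000
10^6 = (10^3)^2 = 1000^2 = 1000000
10^7 = 10 * 10^6 = 10 * 1000000 = 10000000
10^14 = (10^7)^2 = 10000000^2 = 100000000000000
10^15 = 10 * 10^14 = 10 * 100000000000000 = 1000000000000000
10^30 = (10^15)^2 = 1000000000000000^2 = 1000000000000000000000000000000

Result: 1000000000000000000000000000000
Multiplications needed: 7 (7 lines after 10^1)

10^30 = 1000000000000000000000000000000. Using exponentiation by squaring, this requires 7 multiplications. The key idea: if the exponent is even, square the half-power; if odd, multiply by the base once.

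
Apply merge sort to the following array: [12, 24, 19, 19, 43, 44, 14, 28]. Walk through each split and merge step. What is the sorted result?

Merge sort trace:

Split: [12, 24, 19, 19, 43, 44, 14, 28] -> [12, 24, 19, 19] and [43, 44, 14, 28]
  Split: [12, 24, 19, 19] -> [12, 24] and [19, 19]
    Split: [12, 24] -> [12] and [24]
    Merge: [12] + [24] -> [12, 24]
    Split: [19, 19] -> [19] and [19]
    Merge: [19] + [19] -> [19, 19]
  Merge: [12, 24] + [19, 19] -> [12, 19, 19, 24]
  Split: [43, 44, 14, 28] -> [43, 44] and [14, 28]
    Split: [43, 44] -> [43] and [44]
    Merge: [43] + [44] -> [43, 44]
    Split: [14, 28] -> [14] and [28]
    Merge: [14] + [28] -> [14, 28]
  Merge: [43, 44] + [14, 28] -> [14, 28, 43, 44]
Merge: [12, 19, 19, 24] + [14, 28, 43, 44] -> [12, 14, 19, 19, 24, 28, 43, 44]

Final sorted array: [12, 14, 19, 19, 24, 28, 43, 44]

The merge sort proceeds by recursively splitting the array and merging sorted halves.
After all merges, the sorted array is [12, 14, 19, 19, 24, 28, 43, 44].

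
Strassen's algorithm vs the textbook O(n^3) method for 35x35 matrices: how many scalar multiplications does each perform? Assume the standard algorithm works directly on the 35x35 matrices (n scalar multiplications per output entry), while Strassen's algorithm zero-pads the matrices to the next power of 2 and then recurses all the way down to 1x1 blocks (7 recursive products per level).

Matrix multiplication for 35x35 matrices:

Strassen's algorithm requires power-of-2 dimensions. Pad 35x35 to 64x64 (next power of 2).

Standard algorithm: 35^3 = 42875 multiplications
Strassen's algorithm: 7^(log2(64)) = 7^6 = 117649 multiplications
Difference: 42875 - 117649 = -74774 (Strassen uses MORE here due to padding overhead — for small or just-over-power-of-2 n, padding can outweigh the per-level savings)

Standard: 42875 multiplications (35^3). Strassen: 117649 multiplications (7^6, after padding to 64x64). Strassen reduces 8 recursive multiplications to 7 at each level.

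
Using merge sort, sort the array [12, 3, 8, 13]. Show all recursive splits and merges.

Merge sort trace:

Split: [12, 3, 8, 13] -> [12, 3] and [8, 13]
  Split: [12, 3] -> [12] and [3]
  Merge: [12] + [3] -> [3, 12]
  Split: [8, 13] -> [8] and [13]
  Merge: [8] + [13] -> [8, 13]
Merge: [3, 12] + [8, 13] -> [3, 8, 12, 13]

Final sorted array: [3, 8, 12, 13]

The merge sort proceeds by recursively splitting the array and merging sorted halves.
After all merges, the sorted array is [3, 8, 12, 13].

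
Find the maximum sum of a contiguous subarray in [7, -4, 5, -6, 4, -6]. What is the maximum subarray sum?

Using Kadane's algorithm on [7, -4, 5, -6, 4, -6]:

Scanning through the array:
Position 1 (value -4): max_ending_here = 3, max_so_far = 7
Position 2 (value 5): max_ending_here = 8, max_so_far = 8
Position 3 (value -6): max_ending_here = 2, max_so_far = 8
Position 4 (value 4): max_ending_here = 6, max_so_far = 8
Position 5 (value -6): max_ending_here = 0, max_so_far = 8

Maximum subarray: [7, -4, 5]
Maximum sum: 8

The maximum subarray is [7, -4, 5] with sum 8. This subarray runs from index 0 to index 2.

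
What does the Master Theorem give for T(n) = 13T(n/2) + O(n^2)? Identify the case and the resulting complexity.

Master Theorem for T(n) = 13T(n/2) + O(n^2):

a = 13, b = 2, c = 2
log_b(a) = log_2(13) = 3.7004

Case 1: c = 2 < log_2(13) = 3.7004
T(n) = O(n^(log_2 13))

For T(n) = 13T(n/2) + O(n^2): log_2(13) = 3.7004. This is Case 1 of the Master Theorem (c < log_b(a), work dominated by leaves), giving O(n^(log_2 13)).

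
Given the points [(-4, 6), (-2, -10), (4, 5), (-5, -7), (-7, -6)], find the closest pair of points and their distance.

Computing all pairwise distances among 5 points:

d((-4, 6), (-2, -10)) = 16.1245
d((-4, 6), (4, 5)) = 8.0623
d((-4, 6), (-5, -7)) = 13.0384
d((-4, 6), (-7, -6)) = 12.3693
d((-2, -10), (4, 5)) = 16.1555
d((-2, -10), (-5, -7)) = 4.2426
d((-2, -10), (-7, -6)) = 6.4031
d((4, 5), (-5, -7)) = 15.0
d((4, 5), (-7, -6)) = 15.5563
d((-5, -7), (-7, -6)) = 2.2361 <-- minimum

Closest pair: (-5, -7) and (-7, -6) with distance 2.2361

The closest pair is (-5, -7) and (-7, -6) with Euclidean distance 2.2361. For 5 points, brute-force pairwise comparison is shown above. For large n, the divide-and-conquer algorithm (sort by x, recurse on halves, check the dividing strip) achieves O(n log n).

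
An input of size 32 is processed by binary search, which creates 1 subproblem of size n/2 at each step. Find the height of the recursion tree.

For divide and conquer with division factor 2:

Problem sizes at each level:
Level 0: 32
Level 1: 16
Level 2: 8
Level 3: 4
Level 4: 2
Level 5: 1

The root is level 0 and the size-1 base case is level 5 (the tree spans levels 0 through 5, i.e. 6 levels counting the root), so the depth is the number of divisions: log_2(32) = 5

The recursion tree depth is log_2(32) = 5. At each level, the problem size is divided by 2, so it takes 5 divisions to reduce to a base case of size 1. The algorithm makes 1 recursive call at each level.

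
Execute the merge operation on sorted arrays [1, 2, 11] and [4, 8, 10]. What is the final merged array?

Merging process:

Compare 1 vs 4: take 1 from left. Merged: [1]
Compare 2 vs 4: take 2 from left. Merged: [1, 2]
Compare 11 vs 4: take 4 from right. Merged: [1, 2, 4]
Compare 11 vs 8: take 8 from right. Merged: [1, 2, 4, 8]
Compare 11 vs 10: take 10 from right. Merged: [1, 2, 4, 8, 10]
Append remaining from left: [11]. Merged: [1, 2, 4, 8, 10, 11]

Final merged array: [1, 2, 4, 8, 10, 11]
Total comparisons: 5

The merged array is [1, 2, 4, 8, 10, 11], requiring 5 comparisons. The merge step runs in O(n) time where n is the total number of elements.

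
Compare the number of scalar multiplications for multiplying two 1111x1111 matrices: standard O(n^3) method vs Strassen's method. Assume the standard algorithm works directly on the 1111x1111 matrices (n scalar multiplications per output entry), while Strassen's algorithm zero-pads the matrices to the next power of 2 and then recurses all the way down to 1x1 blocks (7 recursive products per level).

Matrix multiplication for 1111x1111 matrices:

Strassen's algorithm requires power-of-2 dimensions. Pad 1111x1111 to 2048x2048 (next power of 2).

Standard algorithm: 1111^3 = 1371330631 multiplications
Strassen's algorithm: 7^(log2(2048)) = 7^11 = 1977326743 multiplications
Difference: 1371330631 - 1977326743 = -605996112 (Strassen uses MORE here due to padding overhead — for small or just-over-power-of-2 n, padding can outweigh the per-level savings)

Standard: 1371330631 multiplications (1111^3). Strassen: 1977326743 multiplications (7^11, after padding to 2048x2048). Strassen reduces 8 recursive multiplications to 7 at each level.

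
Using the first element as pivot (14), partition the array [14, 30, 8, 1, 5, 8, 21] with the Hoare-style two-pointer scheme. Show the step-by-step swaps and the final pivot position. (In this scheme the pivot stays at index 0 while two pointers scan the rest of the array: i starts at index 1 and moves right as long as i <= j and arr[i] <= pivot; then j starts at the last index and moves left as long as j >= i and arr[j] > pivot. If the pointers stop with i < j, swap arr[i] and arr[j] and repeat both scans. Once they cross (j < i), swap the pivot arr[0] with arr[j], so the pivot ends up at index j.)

Hoare-style two-pointer partition with pivot = 14:

Initial array: [14, 30, 8, 1, 5, 8, 21]

Pointers start at i = 1, j = 6.
i stops at index 1 (arr[1]=30 > 14), j stops at index 5 (arr[5]=8 <= 14): swap arr[1] and arr[5], array becomes [14, 8, 8, 1, 5, 30, 21]
i ends at 5, j ends at 4: the pointers have crossed (j < i), so scanning stops.

Swap pivot arr[0] with arr[4] to place pivot at position 4: [5, 8, 8, 1, 14, 30, 21]
Pivot position: 4

After partitioning with pivot 14, the array becomes [5, 8, 8, 1, 14, 30, 21]. The pivot is placed at index 4. All elements to the left of the pivot are <= 14, and all elements to the right are > 14.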